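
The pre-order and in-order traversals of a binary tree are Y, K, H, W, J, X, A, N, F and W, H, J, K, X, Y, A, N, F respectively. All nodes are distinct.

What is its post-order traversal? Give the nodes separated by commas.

The first element of pre-order is the root; it splits in-order into left and right subtrees.
Root Y: left subtree has 5 nodes {W, H, J, K, X}, right has 3 {A, N, F}.
  Root K: left subtree has 3 nodes {W, H, J}, right has 1 {X}.
    Root H: left subtree has 1 node {W}, right has 1 {J}.
  Root A: left subtree has 0 nodes { }, right has 2 {N, F}.
    Root N: left subtree has 0 nodes { }, right has 1 {F}.

W, J, H, X, K, F, N, A, Y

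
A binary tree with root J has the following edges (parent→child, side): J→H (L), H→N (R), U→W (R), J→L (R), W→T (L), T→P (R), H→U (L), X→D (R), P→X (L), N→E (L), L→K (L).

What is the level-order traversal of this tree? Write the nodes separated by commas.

J, H, L, U, N, K, W, E, T, P, X, D

Level-order visits nodes level by level from the root, left to right within each level.
Level 0: J
Level 1: H, L
Level 2: U, N, K
Level 3: W, E
Level 4: T
Level 5: P
Level 6: X
Level 7: D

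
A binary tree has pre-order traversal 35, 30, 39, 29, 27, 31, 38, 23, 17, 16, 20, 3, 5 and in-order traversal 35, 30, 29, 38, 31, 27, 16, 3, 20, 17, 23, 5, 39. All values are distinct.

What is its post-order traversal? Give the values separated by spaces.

The first element of pre-order is the root; it splits in-order into left and right subtrees.
Root 35: left subtree has 0 nodes { }, right has 12 {30, 29, 38, 31, 27, 16, 3, 20, 17, 23, 5, 39}.
  Root 30: left subtree has 0 nodes { }, right has 11 {29, 38, 31, 27, 16, 3, 20, 17, 23, 5, 39}.
    Root 39: left subtree has 10 nodes {29, 38, 31, 27, 16, 3, 20, 17, 23, 5}, right has 0 { }.
      Root 29: left subtree has 0 nodes { }, right has 9 {38, 31, 27, 16, 3, 20, 17, 23, 5}.
        Root 27: left subtree has 2 nodes {38, 31}, right has 6 {16, 3, 20, 17, 23, 5}.
          Root 31: left subtree has 1 node {38}, right has 0 { }.
          Root 23: left subtree has 4 nodes {16, 3, 20, 17}, right has 1 {5}.
            Root 17: left subtree has 3 nodes {16, 3, 20}, right has 0 { }.
              Root 16: left subtree has 0 nodes { }, right has 2 {3, 20}.
                Root 20: left subtree has 1 node {3}, right has 0 { }.

38 31 3 20 16 17 5 23 27 29 39 30 35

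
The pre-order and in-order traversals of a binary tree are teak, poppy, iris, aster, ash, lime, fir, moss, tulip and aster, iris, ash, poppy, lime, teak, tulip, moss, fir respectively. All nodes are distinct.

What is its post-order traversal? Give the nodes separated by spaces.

aster ash iris lime poppy tulip moss fir teak

The first element of pre-order is the root; it splits in-order into left and right subtrees.
Root teak: left subtree has 5 nodes {aster, iris, ash, poppy, lime}, right has 3 {tulip, moss, fir}.
  Root poppy: left subtree has 3 nodes {aster, iris, ash}, right has 1 {lime}.
    Root iris: left subtree has 1 node {aster}, right has 1 {ash}.
  Root fir: left subtree has 2 nodes {tulip, moss}, right has 0 { }.
    Root moss: left subtree has 1 node {tulip}, right has 0 { }.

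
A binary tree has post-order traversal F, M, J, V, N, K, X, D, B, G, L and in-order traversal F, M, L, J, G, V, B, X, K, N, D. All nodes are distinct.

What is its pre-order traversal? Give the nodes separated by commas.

L, M, F, G, J, B, V, D, X, K, N

The last element of post-order is the root; it splits in-order into left and right subtrees.
Root L: left subtree has 2 nodes {F, M}, right has 8 {J, G, V, B, X, K, N, D}.
  Root M: left subtree has 1 node {F}, right has 0 { }.
  Root G: left subtree has 1 node {J}, right has 6 {V, B, X, K, N, D}.
    Root B: left subtree has 1 node {V}, right has 4 {X, K, N, D}.
      Root D: left subtree has 3 nodes {X, K, N}, right has 0 { }.
        Root X: left subtree has 0 nodes { }, right has 2 {K, N}.
          Root K: left subtree has 0 nodes { }, right has 1 {N}.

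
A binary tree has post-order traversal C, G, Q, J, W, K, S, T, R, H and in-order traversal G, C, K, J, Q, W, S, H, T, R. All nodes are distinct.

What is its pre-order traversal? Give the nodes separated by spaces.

H S K G C W J Q R T

The last element of post-order is the root; it splits in-order into left and right subtrees.
Root H: left subtree has 7 nodes {G, C, K, J, Q, W, S}, right has 2 {T, R}.
  Root S: left subtree has 6 nodes {G, C, K, J, Q, W}, right has 0 { }.
    Root K: left subtree has 2 nodes {G, C}, right has 3 {J, Q, W}.
      Root G: left subtree has 0 nodes { }, right has 1 {C}.
      Root W: left subtree has 2 nodes {J, Q}, right has 0 { }.
        Root J: left subtree has 0 nodes { }, right has 1 {Q}.
  Root R: left subtree has 1 node {T}, right has 0 { }.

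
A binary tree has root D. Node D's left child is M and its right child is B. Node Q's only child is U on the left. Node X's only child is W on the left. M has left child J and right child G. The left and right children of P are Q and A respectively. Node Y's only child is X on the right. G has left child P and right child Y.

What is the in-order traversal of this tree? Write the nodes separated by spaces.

In-order visits the left subtree, then the node, then the right subtree.
At D: go left to M.
  At M: go left to J.
    J is a leaf — visit J.
  Visit M.
  At M: go right to G.
    At G: go left to P.
      At P: go left to Q.
        At Q: go left to U.
          U is a leaf — visit U.
        Visit Q.
        At Q: no right child.
      Visit P.
      At P: go right to A.
        A is a leaf — visit A.
    Visit G.
    At G: go right to Y.
      At Y: no left child.
      Visit Y.
      At Y: go right to X.
        At X: go left to W.
          W is a leaf — visit W.
        Visit X.
        At X: no right child.
Visit D.
At D: go right to B.
  B is a leaf — visit B.

J M U Q P A G Y W X D B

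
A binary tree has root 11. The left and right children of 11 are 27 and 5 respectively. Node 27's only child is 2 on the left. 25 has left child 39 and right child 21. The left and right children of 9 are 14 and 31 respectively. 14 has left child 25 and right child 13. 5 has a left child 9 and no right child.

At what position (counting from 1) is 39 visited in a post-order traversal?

Post-order visits the left subtree, then the right subtree, then the node.
At 11: go left to 27.
  At 27: go left to 2.
    2 is a leaf — visit 2.
  At 27: no right child.
  Visit 27.
At 11: go right to 5.
  At 5: go left to 9.
    At 9: go left to 14.
      At 14: go left to 25.
        At 25: go left to 39.
          39 is a leaf — visit 39.
        At 25: go right to 21.
          21 is a leaf — visit 21.
        Visit 25.
      At 14: go right to 13.
        13 is a leaf — visit 13.
      Visit 14.
    At 9: go right to 31.
      31 is a leaf — visit 31.
    Visit 9.
  At 5: no right child.
  Visit 5.
Visit 11.
Full post-order sequence: 2, 27, 39, 21, 25, 13, 14, 31, 9, 5, 11.

3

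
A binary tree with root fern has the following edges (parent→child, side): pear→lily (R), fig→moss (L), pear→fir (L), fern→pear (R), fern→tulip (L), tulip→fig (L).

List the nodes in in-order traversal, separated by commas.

In-order visits the left subtree, then the node, then the right subtree.
At fern: go left to tulip.
  At tulip: go left to fig.
    At fig: go left to moss.
      moss is a leaf — visit moss.
    Visit fig.
    At fig: no right child.
  Visit tulip.
  At tulip: no right child.
Visit fern.
At fern: go right to pear.
  At pear: go left to fir.
    fir is a leaf — visit fir.
  Visit pear.
  At pear: go right to lily.
    lily is a leaf — visit lily.

moss, fig, tulip, fern, fir, pear, lily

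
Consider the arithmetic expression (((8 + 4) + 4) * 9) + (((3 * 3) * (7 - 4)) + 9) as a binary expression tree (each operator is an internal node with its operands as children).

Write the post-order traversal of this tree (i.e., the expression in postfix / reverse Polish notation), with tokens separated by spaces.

8 4 + 4 + 9 * 3 3 * 7 4 - * 9 + +

Post-order on an expression tree gives postfix notation: for each operator, emit left operand, right operand, then the operator.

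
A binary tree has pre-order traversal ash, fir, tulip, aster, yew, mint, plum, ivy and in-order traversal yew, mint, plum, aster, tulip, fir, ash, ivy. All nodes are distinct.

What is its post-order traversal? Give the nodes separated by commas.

The first element of pre-order is the root; it splits in-order into left and right subtrees.
Root ash: left subtree has 6 nodes {yew, mint, plum, aster, tulip, fir}, right has 1 {ivy}.
  Root fir: left subtree has 5 nodes {yew, mint, plum, aster, tulip}, right has 0 { }.
    Root tulip: left subtree has 4 nodes {yew, mint, plum, aster}, right has 0 { }.
      Root aster: left subtree has 3 nodes {yew, mint, plum}, right has 0 { }.
        Root yew: left subtree has 0 nodes { }, right has 2 {mint, plum}.
          Root mint: left subtree has 0 nodes { }, right has 1 {plum}.

plum, mint, yew, aster, tulip, fir, ivy, ash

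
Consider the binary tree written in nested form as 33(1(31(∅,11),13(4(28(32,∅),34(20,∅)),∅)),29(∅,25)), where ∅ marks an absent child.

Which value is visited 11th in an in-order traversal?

In-order visits the left subtree, then the node, then the right subtree.
At 33: go left to 1.
  At 1: go left to 31.
    At 31: no left child.
    Visit 31.
    At 31: go right to 11.
      11 is a leaf — visit 11.
  Visit 1.
  At 1: go right to 13.
    At 13: go left to 4.
      At 4: go left to 28.
        At 28: go left to 32.
          32 is a leaf — visit 32.
        Visit 28.
        At 28: no right child.
      Visit 4.
      At 4: go right to 34.
        At 34: go left to 20.
          20 is a leaf — visit 20.
        Visit 34.
        At 34: no right child.
    Visit 13.
    At 13: no right child.
Visit 33.
At 33: go right to 29.
  At 29: no left child.
  Visit 29.
  At 29: go right to 25.
    25 is a leaf — visit 25.
Full in-order sequence: 31, 11, 1, 32, 28, 4, 20, 34, 13, 33, 29, 25.

29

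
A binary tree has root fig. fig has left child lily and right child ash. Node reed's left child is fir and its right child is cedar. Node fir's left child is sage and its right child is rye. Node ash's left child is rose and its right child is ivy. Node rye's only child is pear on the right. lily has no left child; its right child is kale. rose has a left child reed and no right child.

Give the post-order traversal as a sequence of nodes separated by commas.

Post-order visits the left subtree, then the right subtree, then the node.
At fig: go left to lily.
  At lily: no left child.
  At lily: go right to kale.
    kale is a leaf — visit kale.
  Visit lily.
At fig: go right to ash.
  At ash: go left to rose.
    At rose: go left to reed.
      At reed: go left to fir.
        At fir: go left to sage.
          sage is a leaf — visit sage.
        At fir: go right to rye.
          At rye: no left child.
          At rye: go right to pear.
            pear is a leaf — visit pear.
          Visit rye.
        Visit fir.
      At reed: go right to cedar.
        cedar is a leaf — visit cedar.
      Visit reed.
    At rose: no right child.
    Visit rose.
  At ash: go right to ivy.
    ivy is a leaf — visit ivy.
  Visit ash.
Visit fig.

kale, lily, sage, pear, rye, fir, cedar, reed, rose, ivy, ash, fig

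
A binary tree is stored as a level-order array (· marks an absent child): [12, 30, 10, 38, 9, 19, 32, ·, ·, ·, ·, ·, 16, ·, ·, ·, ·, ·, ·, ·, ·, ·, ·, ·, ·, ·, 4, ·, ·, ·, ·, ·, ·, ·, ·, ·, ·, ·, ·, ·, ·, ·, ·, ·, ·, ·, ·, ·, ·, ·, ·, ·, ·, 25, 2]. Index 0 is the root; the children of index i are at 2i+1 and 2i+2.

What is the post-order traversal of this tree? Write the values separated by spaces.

38 9 30 25 2 4 16 19 32 10 12

Post-order visits the left subtree, then the right subtree, then the node.
At 12: go left to 30.
  At 30: go left to 38.
    38 is a leaf — visit 38.
  At 30: go right to 9.
    9 is a leaf — visit 9.
  Visit 30.
At 12: go right to 10.
  At 10: go left to 19.
    At 19: no left child.
    At 19: go right to 16.
      At 16: no left child.
      At 16: go right to 4.
        At 4: go left to 25.
          25 is a leaf — visit 25.
        At 4: go right to 2.
          2 is a leaf — visit 2.
        Visit 4.
      Visit 16.
    Visit 19.
  At 10: go right to 32.
    32 is a leaf — visit 32.
  Visit 10.
Visit 12.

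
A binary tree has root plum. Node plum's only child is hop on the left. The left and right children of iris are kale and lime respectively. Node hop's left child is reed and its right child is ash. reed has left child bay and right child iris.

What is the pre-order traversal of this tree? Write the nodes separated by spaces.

plum hop reed bay iris kale lime ash

Pre-order visits the node, then its left subtree, then its right subtree.
Visit plum.
At plum: go left to hop.
  Visit hop.
  At hop: go left to reed.
    Visit reed.
    At reed: go left to bay.
      bay is a leaf — visit bay.
    At reed: go right to iris.
      Visit iris.
      At iris: go left to kale.
        kale is a leaf — visit kale.
      At iris: go right to lime.
        lime is a leaf — visit lime.
  At hop: go right to ash.
    ash is a leaf — visit ash.
At plum: no right child.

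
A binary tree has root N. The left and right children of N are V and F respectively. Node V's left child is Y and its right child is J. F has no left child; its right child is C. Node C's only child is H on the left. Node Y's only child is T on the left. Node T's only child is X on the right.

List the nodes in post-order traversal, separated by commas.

X, T, Y, J, V, H, C, F, N

Post-order visits the left subtree, then the right subtree, then the node.
At N: go left to V.
  At V: go left to Y.
    At Y: go left to T.
      At T: no left child.
      At T: go right to X.
        X is a leaf — visit X.
      Visit T.
    At Y: no right child.
    Visit Y.
  At V: go right to J.
    J is a leaf — visit J.
  Visit V.
At N: go right to F.
  At F: no left child.
  At F: go right to C.
    At C: go left to H.
      H is a leaf — visit H.
    At C: no right child.
    Visit C.
  Visit F.
Visit N.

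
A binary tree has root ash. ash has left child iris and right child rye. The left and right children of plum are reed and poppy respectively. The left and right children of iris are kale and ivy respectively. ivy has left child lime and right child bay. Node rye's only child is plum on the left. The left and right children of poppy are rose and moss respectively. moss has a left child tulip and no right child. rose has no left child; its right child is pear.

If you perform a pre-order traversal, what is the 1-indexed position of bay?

6

Pre-order visits the node, then its left subtree, then its right subtree.
Visit ash.
At ash: go left to iris.
  Visit iris.
  At iris: go left to kale.
    kale is a leaf — visit kale.
  At iris: go right to ivy.
    Visit ivy.
    At ivy: go left to lime.
      lime is a leaf — visit lime.
    At ivy: go right to bay.
      bay is a leaf — visit bay.
At ash: go right to rye.
  Visit rye.
  At rye: go left to plum.
    Visit plum.
    At plum: go left to reed.
      reed is a leaf — visit reed.
    At plum: go right to poppy.
      Visit poppy.
      At poppy: go left to rose.
        Visit rose.
        At rose: no left child.
        At rose: go right to pear.
          pear is a leaf — visit pear.
      At poppy: go right to moss.
        Visit moss.
        At moss: go left to tulip.
          tulip is a leaf — visit tulip.
        At moss: no right child.
  At rye: no right child.
Full pre-order sequence: ash, iris, kale, ivy, lime, bay, rye, plum, reed, poppy, rose, pear, moss, tulip.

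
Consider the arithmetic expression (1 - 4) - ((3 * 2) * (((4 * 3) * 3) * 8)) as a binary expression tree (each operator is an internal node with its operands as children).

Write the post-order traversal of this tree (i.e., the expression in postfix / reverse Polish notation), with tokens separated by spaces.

1 4 - 3 2 * 4 3 * 3 * 8 * * -

Post-order on an expression tree gives postfix notation: for each operator, emit left operand, right operand, then the operator.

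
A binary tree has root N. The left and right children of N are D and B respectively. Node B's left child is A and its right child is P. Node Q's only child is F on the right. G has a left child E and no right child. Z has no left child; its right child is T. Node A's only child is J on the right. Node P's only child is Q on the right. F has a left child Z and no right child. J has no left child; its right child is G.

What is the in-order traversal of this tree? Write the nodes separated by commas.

D, N, A, J, E, G, B, P, Q, Z, T, F

In-order visits the left subtree, then the node, then the right subtree.
At N: go left to D.
  D is a leaf — visit D.
Visit N.
At N: go right to B.
  At B: go left to A.
    At A: no left child.
    Visit A.
    At A: go right to J.
      At J: no left child.
      Visit J.
      At J: go right to G.
        At G: go left to E.
          E is a leaf — visit E.
        Visit G.
        At G: no right child.
  Visit B.
  At B: go right to P.
    At P: no left child.
    Visit P.
    At P: go right to Q.
      At Q: no left child.
      Visit Q.
      At Q: go right to F.
        At F: go left to Z.
          At Z: no left child.
          Visit Z.
          At Z: go right to T.
            T is a leaf — visit T.
        Visit F.
        At F: no right child.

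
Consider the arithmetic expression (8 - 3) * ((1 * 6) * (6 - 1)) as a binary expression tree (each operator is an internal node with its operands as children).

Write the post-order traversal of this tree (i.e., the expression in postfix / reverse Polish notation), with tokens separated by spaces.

Post-order on an expression tree gives postfix notation: for each operator, emit left operand, right operand, then the operator.

8 3 - 1 6 * 6 1 - * *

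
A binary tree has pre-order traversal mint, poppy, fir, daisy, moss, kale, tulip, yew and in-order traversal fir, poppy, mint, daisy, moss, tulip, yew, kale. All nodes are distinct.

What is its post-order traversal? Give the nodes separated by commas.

The first element of pre-order is the root; it splits in-order into left and right subtrees.
Root mint: left subtree has 2 nodes {fir, poppy}, right has 5 {daisy, moss, tulip, yew, kale}.
  Root poppy: left subtree has 1 node {fir}, right has 0 { }.
  Root daisy: left subtree has 0 nodes { }, right has 4 {moss, tulip, yew, kale}.
    Root moss: left subtree has 0 nodes { }, right has 3 {tulip, yew, kale}.
      Root kale: left subtree has 2 nodes {tulip, yew}, right has 0 { }.
        Root tulip: left subtree has 0 nodes { }, right has 1 {yew}.

fir, poppy, yew, tulip, kale, moss, daisy, mint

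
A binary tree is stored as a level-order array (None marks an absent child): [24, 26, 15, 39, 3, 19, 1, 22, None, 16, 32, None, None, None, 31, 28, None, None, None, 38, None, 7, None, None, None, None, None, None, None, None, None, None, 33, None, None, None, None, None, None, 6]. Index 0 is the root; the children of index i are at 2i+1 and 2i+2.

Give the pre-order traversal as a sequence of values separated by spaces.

24 26 39 22 28 33 3 16 38 6 32 7 15 19 1 31

Pre-order visits the node, then its left subtree, then its right subtree.
Visit 24.
At 24: go left to 26.
  Visit 26.
  At 26: go left to 39.
    Visit 39.
    At 39: go left to 22.
      Visit 22.
      At 22: go left to 28.
        Visit 28.
        At 28: no left child.
        At 28: go right to 33.
          33 is a leaf — visit 33.
      At 22: no right child.
    At 39: no right child.
  At 26: go right to 3.
    Visit 3.
    At 3: go left to 16.
      Visit 16.
      At 16: go left to 38.
        Visit 38.
        At 38: go left to 6.
          6 is a leaf — visit 6.
        At 38: no right child.
      At 16: no right child.
    At 3: go right to 32.
      Visit 32.
      At 32: go left to 7.
        7 is a leaf — visit 7.
      At 32: no right child.
At 24: go right to 15.
  Visit 15.
  At 15: go left to 19.
    19 is a leaf — visit 19.
  At 15: go right to 1.
    Visit 1.
    At 1: no left child.
    At 1: go right to 31.
      31 is a leaf — visit 31.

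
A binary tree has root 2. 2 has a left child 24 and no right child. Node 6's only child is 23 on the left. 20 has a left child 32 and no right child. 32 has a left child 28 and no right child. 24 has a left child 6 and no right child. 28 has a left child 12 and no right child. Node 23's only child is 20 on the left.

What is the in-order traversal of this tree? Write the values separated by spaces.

12 28 32 20 23 6 24 2

In-order visits the left subtree, then the node, then the right subtree.
At 2: go left to 24.
  At 24: go left to 6.
    At 6: go left to 23.
      At 23: go left to 20.
        At 20: go left to 32.
          At 32: go left to 28.
            At 28: go left to 12.
              12 is a leaf — visit 12.
            Visit 28.
            At 28: no right child.
          Visit 32.
          At 32: no right child.
        Visit 20.
        At 20: no right child.
      Visit 23.
      At 23: no right child.
    Visit 6.
    At 6: no right child.
  Visit 24.
  At 24: no right child.
Visit 2.
At 2: no right child.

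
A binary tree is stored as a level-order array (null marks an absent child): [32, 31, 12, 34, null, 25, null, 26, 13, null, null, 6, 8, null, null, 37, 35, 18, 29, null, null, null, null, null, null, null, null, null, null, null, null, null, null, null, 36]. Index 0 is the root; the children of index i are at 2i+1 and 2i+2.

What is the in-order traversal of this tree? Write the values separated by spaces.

In-order visits the left subtree, then the node, then the right subtree.
At 32: go left to 31.
  At 31: go left to 34.
    At 34: go left to 26.
      At 26: go left to 37.
        37 is a leaf — visit 37.
      Visit 26.
      At 26: go right to 35.
        At 35: no left child.
        Visit 35.
        At 35: go right to 36.
          36 is a leaf — visit 36.
    Visit 34.
    At 34: go right to 13.
      At 13: go left to 18.
        18 is a leaf — visit 18.
      Visit 13.
      At 13: go right to 29.
        29 is a leaf — visit 29.
  Visit 31.
  At 31: no right child.
Visit 32.
At 32: go right to 12.
  At 12: go left to 25.
    At 25: go left to 6.
      6 is a leaf — visit 6.
    Visit 25.
    At 25: go right to 8.
      8 is a leaf — visit 8.
  Visit 12.
  At 12: no right child.

37 26 35 36 34 18 13 29 31 32 6 25 8 12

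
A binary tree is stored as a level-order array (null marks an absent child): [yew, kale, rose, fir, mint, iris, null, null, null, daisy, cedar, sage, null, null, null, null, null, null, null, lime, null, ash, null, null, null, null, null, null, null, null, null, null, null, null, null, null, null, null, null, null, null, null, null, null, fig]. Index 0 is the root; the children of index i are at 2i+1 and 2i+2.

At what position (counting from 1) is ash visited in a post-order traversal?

Post-order visits the left subtree, then the right subtree, then the node.
At yew: go left to kale.
  At kale: go left to fir.
    fir is a leaf — visit fir.
  At kale: go right to mint.
    At mint: go left to daisy.
      At daisy: go left to lime.
        lime is a leaf — visit lime.
      At daisy: no right child.
      Visit daisy.
    At mint: go right to cedar.
      At cedar: go left to ash.
        At ash: no left child.
        At ash: go right to fig.
          fig is a leaf — visit fig.
        Visit ash.
      At cedar: no right child.
      Visit cedar.
    Visit mint.
  Visit kale.
At yew: go right to rose.
  At rose: go left to iris.
    At iris: go left to sage.
      sage is a leaf — visit sage.
    At iris: no right child.
    Visit iris.
  At rose: no right child.
  Visit rose.
Visit yew.
Full post-order sequence: fir, lime, daisy, fig, ash, cedar, mint, kale, sage, iris, rose, yew.

5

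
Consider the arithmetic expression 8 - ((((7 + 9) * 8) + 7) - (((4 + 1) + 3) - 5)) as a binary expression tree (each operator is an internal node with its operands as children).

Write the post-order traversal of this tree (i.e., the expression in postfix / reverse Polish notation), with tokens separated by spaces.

8 7 9 + 8 * 7 + 4 1 + 3 + 5 - - -

Post-order on an expression tree gives postfix notation: for each operator, emit left operand, right operand, then the operator.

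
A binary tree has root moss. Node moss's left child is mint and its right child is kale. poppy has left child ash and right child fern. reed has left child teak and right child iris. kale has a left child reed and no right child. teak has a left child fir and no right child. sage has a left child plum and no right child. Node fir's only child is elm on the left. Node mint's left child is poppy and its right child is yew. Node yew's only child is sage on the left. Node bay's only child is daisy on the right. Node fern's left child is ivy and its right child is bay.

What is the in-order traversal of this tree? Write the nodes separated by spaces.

ash poppy ivy fern bay daisy mint plum sage yew moss elm fir teak reed iris kale

In-order visits the left subtree, then the node, then the right subtree.
At moss: go left to mint.
  At mint: go left to poppy.
    At poppy: go left to ash.
      ash is a leaf — visit ash.
    Visit poppy.
    At poppy: go right to fern.
      At fern: go left to ivy.
        ivy is a leaf — visit ivy.
      Visit fern.
      At fern: go right to bay.
        At bay: no left child.
        Visit bay.
        At bay: go right to daisy.
          daisy is a leaf — visit daisy.
  Visit mint.
  At mint: go right to yew.
    At yew: go left to sage.
      At sage: go left to plum.
        plum is a leaf — visit plum.
      Visit sage.
      At sage: no right child.
    Visit yew.
    At yew: no right child.
Visit moss.
At moss: go right to kale.
  At kale: go left to reed.
    At reed: go left to teak.
      At teak: go left to fir.
        At fir: go left to elm.
          elm is a leaf — visit elm.
        Visit fir.
        At fir: no right child.
      Visit teak.
      At teak: no right child.
    Visit reed.
    At reed: go right to iris.
      iris is a leaf — visit iris.
  Visit kale.
  At kale: no right child.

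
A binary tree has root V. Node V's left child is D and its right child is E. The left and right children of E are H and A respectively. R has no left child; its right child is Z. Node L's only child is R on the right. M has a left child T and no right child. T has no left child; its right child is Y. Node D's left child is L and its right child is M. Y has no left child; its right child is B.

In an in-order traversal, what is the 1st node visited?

L

In-order visits the left subtree, then the node, then the right subtree.
At V: go left to D.
  At D: go left to L.
    At L: no left child.
    Visit L.
    At L: go right to R.
      At R: no left child.
      Visit R.
      At R: go right to Z.
        Z is a leaf — visit Z.
  Visit D.
  At D: go right to M.
    At M: go left to T.
      At T: no left child.
      Visit T.
      At T: go right to Y.
        At Y: no left child.
        Visit Y.
        At Y: go right to B.
          B is a leaf — visit B.
    Visit M.
    At M: no right child.
Visit V.
At V: go right to E.
  At E: go left to H.
    H is a leaf — visit H.
  Visit E.
  At E: go right to A.
    A is a leaf — visit A.
Full in-order sequence: L, R, Z, D, T, Y, B, M, V, H, E, A.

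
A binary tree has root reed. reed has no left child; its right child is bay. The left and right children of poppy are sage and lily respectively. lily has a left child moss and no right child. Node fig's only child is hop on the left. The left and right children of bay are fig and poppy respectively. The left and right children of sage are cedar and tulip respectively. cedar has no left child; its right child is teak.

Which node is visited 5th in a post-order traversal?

tulip

Post-order visits the left subtree, then the right subtree, then the node.
At reed: no left child.
At reed: go right to bay.
  At bay: go left to fig.
    At fig: go left to hop.
      hop is a leaf — visit hop.
    At fig: no right child.
    Visit fig.
  At bay: go right to poppy.
    At poppy: go left to sage.
      At sage: go left to cedar.
        At cedar: no left child.
        At cedar: go right to teak.
          teak is a leaf — visit teak.
        Visit cedar.
      At sage: go right to tulip.
        tulip is a leaf — visit tulip.
      Visit sage.
    At poppy: go right to lily.
      At lily: go left to moss.
        moss is a leaf — visit moss.
      At lily: no right child.
      Visit lily.
    Visit poppy.
  Visit bay.
Visit reed.
Full post-order sequence: hop, fig, teak, cedar, tulip, sage, moss, lily, poppy, bay, reed.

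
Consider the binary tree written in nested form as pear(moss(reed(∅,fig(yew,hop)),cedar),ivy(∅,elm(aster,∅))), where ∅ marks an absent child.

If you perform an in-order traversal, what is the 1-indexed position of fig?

3

In-order visits the left subtree, then the node, then the right subtree.
At pear: go left to moss.
  At moss: go left to reed.
    At reed: no left child.
    Visit reed.
    At reed: go right to fig.
      At fig: go left to yew.
        yew is a leaf — visit yew.
      Visit fig.
      At fig: go right to hop.
        hop is a leaf — visit hop.
  Visit moss.
  At moss: go right to cedar.
    cedar is a leaf — visit cedar.
Visit pear.
At pear: go right to ivy.
  At ivy: no left child.
  Visit ivy.
  At ivy: go right to elm.
    At elm: go left to aster.
      aster is a leaf — visit aster.
    Visit elm.
    At elm: no right child.
Full in-order sequence: reed, yew, fig, hop, moss, cedar, pear, ivy, aster, elm.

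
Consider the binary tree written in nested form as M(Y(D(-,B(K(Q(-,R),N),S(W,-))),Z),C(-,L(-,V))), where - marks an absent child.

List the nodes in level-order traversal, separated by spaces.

Level-order visits nodes level by level from the root, left to right within each level.
Level 0: M
Level 1: Y, C
Level 2: D, Z, L
Level 3: B, V
Level 4: K, S
Level 5: Q, N, W
Level 6: R

M Y C D Z L B V K S Q N W R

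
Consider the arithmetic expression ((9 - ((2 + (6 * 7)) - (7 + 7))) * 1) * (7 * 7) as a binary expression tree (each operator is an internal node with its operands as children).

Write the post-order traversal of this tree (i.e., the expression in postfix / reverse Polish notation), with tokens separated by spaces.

Post-order on an expression tree gives postfix notation: for each operator, emit left operand, right operand, then the operator.

9 2 6 7 * + 7 7 + - - 1 * 7 7 * *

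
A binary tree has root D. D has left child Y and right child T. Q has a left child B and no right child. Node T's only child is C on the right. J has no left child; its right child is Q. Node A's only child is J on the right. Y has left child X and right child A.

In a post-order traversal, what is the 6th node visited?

Post-order visits the left subtree, then the right subtree, then the node.
At D: go left to Y.
  At Y: go left to X.
    X is a leaf — visit X.
  At Y: go right to A.
    At A: no left child.
    At A: go right to J.
      At J: no left child.
      At J: go right to Q.
        At Q: go left to B.
          B is a leaf — visit B.
        At Q: no right child.
        Visit Q.
      Visit J.
    Visit A.
  Visit Y.
At D: go right to T.
  At T: no left child.
  At T: go right to C.
    C is a leaf — visit C.
  Visit T.
Visit D.
Full post-order sequence: X, B, Q, J, A, Y, C, T, D.

Y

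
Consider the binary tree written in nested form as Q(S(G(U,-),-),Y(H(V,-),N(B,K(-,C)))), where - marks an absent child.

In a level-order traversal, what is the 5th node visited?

Level-order visits nodes level by level from the root, left to right within each level.
Level 0: Q
Level 1: S, Y
Level 2: G, H, N
Level 3: U, V, B, K
Level 4: C
Full level-order sequence: Q, S, Y, G, H, N, U, V, B, K, C.

H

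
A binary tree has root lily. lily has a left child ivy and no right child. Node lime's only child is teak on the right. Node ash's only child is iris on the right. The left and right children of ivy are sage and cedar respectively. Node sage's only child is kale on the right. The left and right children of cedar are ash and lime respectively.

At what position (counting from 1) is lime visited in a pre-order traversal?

8

Pre-order visits the node, then its left subtree, then its right subtree.
Visit lily.
At lily: go left to ivy.
  Visit ivy.
  At ivy: go left to sage.
    Visit sage.
    At sage: no left child.
    At sage: go right to kale.
      kale is a leaf — visit kale.
  At ivy: go right to cedar.
    Visit cedar.
    At cedar: go left to ash.
      Visit ash.
      At ash: no left child.
      At ash: go right to iris.
        iris is a leaf — visit iris.
    At cedar: go right to lime.
      Visit lime.
      At lime: no left child.
      At lime: go right to teak.
        teak is a leaf — visit teak.
At lily: no right child.
Full pre-order sequence: lily, ivy, sage, kale, cedar, ash, iris, lime, teak.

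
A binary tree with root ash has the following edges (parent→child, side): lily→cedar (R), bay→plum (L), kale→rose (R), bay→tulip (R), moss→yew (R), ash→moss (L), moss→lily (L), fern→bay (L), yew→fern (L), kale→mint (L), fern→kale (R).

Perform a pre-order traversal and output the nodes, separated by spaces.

Pre-order visits the node, then its left subtree, then its right subtree.
Visit ash.
At ash: go left to moss.
  Visit moss.
  At moss: go left to lily.
    Visit lily.
    At lily: no left child.
    At lily: go right to cedar.
      cedar is a leaf — visit cedar.
  At moss: go right to yew.
    Visit yew.
    At yew: go left to fern.
      Visit fern.
      At fern: go left to bay.
        Visit bay.
        At bay: go left to plum.
          plum is a leaf — visit plum.
        At bay: go right to tulip.
          tulip is a leaf — visit tulip.
      At fern: go right to kale.
        Visit kale.
        At kale: go left to mint.
          mint is a leaf — visit mint.
        At kale: go right to rose.
          rose is a leaf — visit rose.
    At yew: no right child.
At ash: no right child.

ash moss lily cedar yew fern bay plum tulip kale mint rose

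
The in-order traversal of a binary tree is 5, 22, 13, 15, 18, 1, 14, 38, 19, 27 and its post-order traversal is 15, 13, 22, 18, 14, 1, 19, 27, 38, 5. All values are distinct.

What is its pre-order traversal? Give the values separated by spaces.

5 38 1 18 22 13 15 14 27 19

The last element of post-order is the root; it splits in-order into left and right subtrees.
Root 5: left subtree has 0 nodes { }, right has 9 {22, 13, 15, 18, 1, 14, 38, 19, 27}.
  Root 38: left subtree has 6 nodes {22, 13, 15, 18, 1, 14}, right has 2 {19, 27}.
    Root 1: left subtree has 4 nodes {22, 13, 15, 18}, right has 1 {14}.
      Root 18: left subtree has 3 nodes {22, 13, 15}, right has 0 { }.
        Root 22: left subtree has 0 nodes { }, right has 2 {13, 15}.
          Root 13: left subtree has 0 nodes { }, right has 1 {15}.
    Root 27: left subtree has 1 node {19}, right has 0 { }.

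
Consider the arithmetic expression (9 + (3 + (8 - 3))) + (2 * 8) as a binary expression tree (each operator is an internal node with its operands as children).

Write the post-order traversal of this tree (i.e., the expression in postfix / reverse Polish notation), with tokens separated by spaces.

Post-order on an expression tree gives postfix notation: for each operator, emit left operand, right operand, then the operator.

9 3 8 3 - + + 2 8 * +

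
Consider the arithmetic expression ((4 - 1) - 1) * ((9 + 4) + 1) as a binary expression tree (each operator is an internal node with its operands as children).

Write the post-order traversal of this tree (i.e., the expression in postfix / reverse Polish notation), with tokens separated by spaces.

Post-order on an expression tree gives postfix notation: for each operator, emit left operand, right operand, then the operator.

4 1 - 1 - 9 4 + 1 + *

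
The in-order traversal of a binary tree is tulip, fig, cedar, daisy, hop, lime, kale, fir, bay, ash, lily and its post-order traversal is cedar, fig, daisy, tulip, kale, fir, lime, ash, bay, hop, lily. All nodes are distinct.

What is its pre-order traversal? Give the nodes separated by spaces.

The last element of post-order is the root; it splits in-order into left and right subtrees.
Root lily: left subtree has 10 nodes {tulip, fig, cedar, daisy, hop, lime, kale, fir, bay, ash}, right has 0 { }.
  Root hop: left subtree has 4 nodes {tulip, fig, cedar, daisy}, right has 5 {lime, kale, fir, bay, ash}.
    Root tulip: left subtree has 0 nodes { }, right has 3 {fig, cedar, daisy}.
      Root daisy: left subtree has 2 nodes {fig, cedar}, right has 0 { }.
        Root fig: left subtree has 0 nodes { }, right has 1 {cedar}.
    Root bay: left subtree has 3 nodes {lime, kale, fir}, right has 1 {ash}.
      Root lime: left subtree has 0 nodes { }, right has 2 {kale, fir}.
        Root fir: left subtree has 1 node {kale}, right has 0 { }.

lily hop tulip daisy fig cedar bay lime fir kale ash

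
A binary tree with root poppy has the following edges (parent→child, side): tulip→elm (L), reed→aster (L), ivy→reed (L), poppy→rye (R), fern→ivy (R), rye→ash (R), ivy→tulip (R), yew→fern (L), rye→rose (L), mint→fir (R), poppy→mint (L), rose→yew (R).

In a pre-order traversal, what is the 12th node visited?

elm

Pre-order visits the node, then its left subtree, then its right subtree.
Visit poppy.
At poppy: go left to mint.
  Visit mint.
  At mint: no left child.
  At mint: go right to fir.
    fir is a leaf — visit fir.
At poppy: go right to rye.
  Visit rye.
  At rye: go left to rose.
    Visit rose.
    At rose: no left child.
    At rose: go right to yew.
      Visit yew.
      At yew: go left to fern.
        Visit fern.
        At fern: no left child.
        At fern: go right to ivy.
          Visit ivy.
          At ivy: go left to reed.
            Visit reed.
            At reed: go left to aster.
              aster is a leaf — visit aster.
            At reed: no right child.
          At ivy: go right to tulip.
            Visit tulip.
            At tulip: go left to elm.
              elm is a leaf — visit elm.
            At tulip: no right child.
      At yew: no right child.
  At rye: go right to ash.
    ash is a leaf — visit ash.
Full pre-order sequence: poppy, mint, fir, rye, rose, yew, fern, ivy, reed, aster, tulip, elm, ash.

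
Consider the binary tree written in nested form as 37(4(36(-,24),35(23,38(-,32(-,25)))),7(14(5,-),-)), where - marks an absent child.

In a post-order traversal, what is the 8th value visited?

Post-order visits the left subtree, then the right subtree, then the node.
At 37: go left to 4.
  At 4: go left to 36.
    At 36: no left child.
    At 36: go right to 24.
      24 is a leaf — visit 24.
    Visit 36.
  At 4: go right to 35.
    At 35: go left to 23.
      23 is a leaf — visit 23.
    At 35: go right to 38.
      At 38: no left child.
      At 38: go right to 32.
        At 32: no left child.
        At 32: go right to 25.
          25 is a leaf — visit 25.
        Visit 32.
      Visit 38.
    Visit 35.
  Visit 4.
At 37: go right to 7.
  At 7: go left to 14.
    At 14: go left to 5.
      5 is a leaf — visit 5.
    At 14: no right child.
    Visit 14.
  At 7: no right child.
  Visit 7.
Visit 37.
Full post-order sequence: 24, 36, 23, 25, 32, 38, 35, 4, 5, 14, 7, 37.

4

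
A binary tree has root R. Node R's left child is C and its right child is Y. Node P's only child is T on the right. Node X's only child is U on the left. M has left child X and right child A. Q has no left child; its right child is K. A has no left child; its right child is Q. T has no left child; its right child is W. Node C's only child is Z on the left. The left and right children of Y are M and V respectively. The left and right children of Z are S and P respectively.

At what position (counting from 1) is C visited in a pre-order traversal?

2

Pre-order visits the node, then its left subtree, then its right subtree.
Visit R.
At R: go left to C.
  Visit C.
  At C: go left to Z.
    Visit Z.
    At Z: go left to S.
      S is a leaf — visit S.
    At Z: go right to P.
      Visit P.
      At P: no left child.
      At P: go right to T.
        Visit T.
        At T: no left child.
        At T: go right to W.
          W is a leaf — visit W.
  At C: no right child.
At R: go right to Y.
  Visit Y.
  At Y: go left to M.
    Visit M.
    At M: go left to X.
      Visit X.
      At X: go left to U.
        U is a leaf — visit U.
      At X: no right child.
    At M: go right to A.
      Visit A.
      At A: no left child.
      At A: go right to Q.
        Visit Q.
        At Q: no left child.
        At Q: go right to K.
          K is a leaf — visit K.
  At Y: go right to V.
    V is a leaf — visit V.
Full pre-order sequence: R, C, Z, S, P, T, W, Y, M, X, U, A, Q, K, V.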